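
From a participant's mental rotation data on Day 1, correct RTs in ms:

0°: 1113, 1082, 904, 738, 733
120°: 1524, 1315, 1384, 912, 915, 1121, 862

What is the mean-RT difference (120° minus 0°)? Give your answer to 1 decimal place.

M(0°) = 4570/5 = 914.000
M(120°) = 8033/7 = 1147.571
Difference = 1147.571 − 914.000 = 233.571 ms

233.6 ms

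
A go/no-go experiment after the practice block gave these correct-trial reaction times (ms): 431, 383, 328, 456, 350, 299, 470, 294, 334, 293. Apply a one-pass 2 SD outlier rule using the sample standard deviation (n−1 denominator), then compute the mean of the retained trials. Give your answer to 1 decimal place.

363.8 ms

n = 10, ΣRT = 3638, M = 363.800
Σ(x−M)² = 41107.60; s = √(41107.60/9) = 67.583
Cutoffs: 363.800 ± 2·67.583 → [228.6, 499.0]
No RTs fall outside the cutoffs; all 10 retained. Mean = 3638/10 = 363.800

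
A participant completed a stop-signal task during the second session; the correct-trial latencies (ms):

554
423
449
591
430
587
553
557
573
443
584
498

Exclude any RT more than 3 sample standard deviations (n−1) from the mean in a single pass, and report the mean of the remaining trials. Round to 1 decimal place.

520.2 ms

n = 12, ΣRT = 6242, M = 520.167
Σ(x−M)² = 49011.67; s = √(49011.67/11) = 66.750
Cutoffs: 520.167 ± 3·66.750 → [319.9, 720.4]
No RTs fall outside the cutoffs; all 12 retained. Mean = 6242/12 = 520.167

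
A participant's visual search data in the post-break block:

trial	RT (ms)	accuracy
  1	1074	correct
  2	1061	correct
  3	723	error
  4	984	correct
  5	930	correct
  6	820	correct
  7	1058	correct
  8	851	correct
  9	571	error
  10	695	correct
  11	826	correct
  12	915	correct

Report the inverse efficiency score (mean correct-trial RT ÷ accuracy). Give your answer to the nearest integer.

Correct trials (n=10): 1074, 1061, 984, 930, 820, 1058, 851, 695, 826, 915
Mean correct RT = 9214/10 = 921.4000 ms
Proportion correct = 10/12
IES = 921.4000 / (10/12) = 1105.680 ms

1106 ms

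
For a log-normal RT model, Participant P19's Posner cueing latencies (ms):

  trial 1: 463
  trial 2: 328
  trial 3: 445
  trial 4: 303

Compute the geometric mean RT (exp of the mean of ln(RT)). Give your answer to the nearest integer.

378 ms

ln(RT): 6.1377, 5.7930, 6.0981, 5.7137
Mean ln(RT) = 23.7425/4 = 5.93564
Geometric mean = exp(5.93564) = 378.28 ms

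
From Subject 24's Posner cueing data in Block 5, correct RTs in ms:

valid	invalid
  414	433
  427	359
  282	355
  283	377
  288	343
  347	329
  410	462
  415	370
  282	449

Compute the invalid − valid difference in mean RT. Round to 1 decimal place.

36.6 ms

M(valid) = 3148/9 = 349.778
M(invalid) = 3477/9 = 386.333
Difference = 386.333 − 349.778 = 36.556 ms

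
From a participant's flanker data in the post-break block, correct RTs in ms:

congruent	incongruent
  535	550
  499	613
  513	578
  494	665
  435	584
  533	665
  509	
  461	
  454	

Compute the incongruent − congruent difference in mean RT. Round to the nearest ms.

117 ms

M(congruent) = 4433/9 = 492.556
M(incongruent) = 3655/6 = 609.167
Difference = 609.167 − 492.556 = 116.611 ms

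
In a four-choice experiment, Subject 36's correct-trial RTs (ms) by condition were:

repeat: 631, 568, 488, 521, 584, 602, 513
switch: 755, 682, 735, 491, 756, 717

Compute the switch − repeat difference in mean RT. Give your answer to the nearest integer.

M(repeat) = 3907/7 = 558.143
M(switch) = 4136/6 = 689.333
Difference = 689.333 − 558.143 = 131.190 ms

131 ms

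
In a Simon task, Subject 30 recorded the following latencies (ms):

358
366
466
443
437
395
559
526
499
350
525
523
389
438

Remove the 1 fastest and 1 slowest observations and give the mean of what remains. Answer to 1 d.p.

447.1 ms

Sorted: 350, 358, 366, 389, 395, 437, 438, 443, 466, 499, 523, 525, 526, 559
Drop lowest 1 (350) and highest 1 (559)
Remaining (n=12): Σ = 5365, mean = 5365/12 = 447.083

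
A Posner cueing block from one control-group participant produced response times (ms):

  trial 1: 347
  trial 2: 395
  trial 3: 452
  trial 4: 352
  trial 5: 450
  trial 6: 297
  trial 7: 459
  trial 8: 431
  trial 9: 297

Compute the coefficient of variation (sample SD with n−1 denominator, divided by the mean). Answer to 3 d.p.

0.170

n = 9, Σ = 3480, M = 386.6667
Σ(x−M)² = 34402.000; s = √(34402.000/8) = 65.5763
CV = 65.5763 / 386.6667 = 0.16959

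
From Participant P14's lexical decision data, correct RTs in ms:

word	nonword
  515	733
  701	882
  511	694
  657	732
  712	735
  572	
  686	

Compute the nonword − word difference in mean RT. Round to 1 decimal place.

M(word) = 4354/7 = 622.000
M(nonword) = 3776/5 = 755.200
Difference = 755.200 − 622.000 = 133.200 ms

133.2 ms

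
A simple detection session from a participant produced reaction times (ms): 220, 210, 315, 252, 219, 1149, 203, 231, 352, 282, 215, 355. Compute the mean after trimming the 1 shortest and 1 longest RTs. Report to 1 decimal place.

265.1 ms

Sorted: 203, 210, 215, 219, 220, 231, 252, 282, 315, 352, 355, 1149
Drop lowest 1 (203) and highest 1 (1149)
Remaining (n=10): Σ = 2651, mean = 2651/10 = 265.100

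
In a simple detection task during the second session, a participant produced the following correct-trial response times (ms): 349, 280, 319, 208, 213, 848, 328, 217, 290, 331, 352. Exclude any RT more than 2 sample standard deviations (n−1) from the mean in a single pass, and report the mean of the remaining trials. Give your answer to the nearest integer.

n = 11, ΣRT = 3735, M = 339.545
Σ(x−M)² = 313734.73; s = √(313734.73/10) = 177.126
Cutoffs: 339.545 ± 2·177.126 → [-14.7, 693.8]
Outside: 848 → excluded.
Retained (n=10): Σ = 2887, mean = 2887/10 = 288.700

289 ms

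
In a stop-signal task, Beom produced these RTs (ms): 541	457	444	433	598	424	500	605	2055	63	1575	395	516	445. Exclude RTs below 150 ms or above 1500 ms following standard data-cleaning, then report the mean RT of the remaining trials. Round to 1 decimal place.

Excluded: 63, 1575, 2055
Retained (n=11): Σ = 5358
Mean = 5358/11 = 487.0909

487.1 ms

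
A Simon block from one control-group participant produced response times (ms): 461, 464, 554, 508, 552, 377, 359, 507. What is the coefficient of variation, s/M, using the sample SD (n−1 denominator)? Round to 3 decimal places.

n = 8, Σ = 3782, M = 472.7500
Σ(x−M)² = 37619.500; s = √(37619.500/7) = 73.3090
CV = 73.3090 / 472.7500 = 0.15507

0.155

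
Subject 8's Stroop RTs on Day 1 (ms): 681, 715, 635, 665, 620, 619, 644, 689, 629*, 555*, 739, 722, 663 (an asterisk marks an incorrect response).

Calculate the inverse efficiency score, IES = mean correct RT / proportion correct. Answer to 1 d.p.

794.2 ms

Correct trials (n=11): 681, 715, 635, 665, 620, 619, 644, 689, 739, 722, 663
Mean correct RT = 7392/11 = 672.0000 ms
Proportion correct = 11/13
IES = 672.0000 / (11/13) = 794.182 ms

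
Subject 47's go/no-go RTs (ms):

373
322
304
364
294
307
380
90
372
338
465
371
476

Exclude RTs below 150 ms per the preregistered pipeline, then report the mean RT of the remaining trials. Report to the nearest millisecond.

364 ms

Excluded: 90
Retained (n=12): Σ = 4366
Mean = 4366/12 = 363.8333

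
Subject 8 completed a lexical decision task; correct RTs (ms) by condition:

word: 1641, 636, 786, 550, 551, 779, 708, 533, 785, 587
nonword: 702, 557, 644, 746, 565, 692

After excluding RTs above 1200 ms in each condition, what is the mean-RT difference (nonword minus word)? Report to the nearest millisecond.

-6 ms

word: exclude 1641
M(word) = 5915/9 = 657.222
M(nonword) = 3906/6 = 651.000
Difference = 651.000 − 657.222 = -6.222 ms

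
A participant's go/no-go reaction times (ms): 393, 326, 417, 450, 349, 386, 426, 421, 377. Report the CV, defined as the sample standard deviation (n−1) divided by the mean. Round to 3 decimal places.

0.100

n = 9, Σ = 3545, M = 393.8889
Σ(x−M)² = 12420.889; s = √(12420.889/8) = 39.4032
CV = 39.4032 / 393.8889 = 0.10004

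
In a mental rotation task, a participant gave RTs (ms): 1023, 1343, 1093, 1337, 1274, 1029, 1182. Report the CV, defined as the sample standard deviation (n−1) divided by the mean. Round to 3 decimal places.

0.117

n = 7, Σ = 8281, M = 1183.0000
Σ(x−M)² = 115014.000; s = √(115014.000/6) = 138.4522
CV = 138.4522 / 1183.0000 = 0.11703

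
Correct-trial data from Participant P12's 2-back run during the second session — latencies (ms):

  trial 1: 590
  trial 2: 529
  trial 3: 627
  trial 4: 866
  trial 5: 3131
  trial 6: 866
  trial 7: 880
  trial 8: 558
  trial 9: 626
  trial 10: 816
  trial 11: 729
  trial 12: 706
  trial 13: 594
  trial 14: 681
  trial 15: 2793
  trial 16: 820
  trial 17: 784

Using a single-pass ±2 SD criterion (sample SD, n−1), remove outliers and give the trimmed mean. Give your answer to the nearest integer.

n = 17, ΣRT = 16596, M = 976.235
Σ(x−M)² = 9200417.06; s = √(9200417.06/16) = 758.305
Cutoffs: 976.235 ± 2·758.305 → [-540.4, 2492.8]
Outside: 2793, 3131 → excluded.
Retained (n=15): Σ = 10672, mean = 10672/15 = 711.467

711 ms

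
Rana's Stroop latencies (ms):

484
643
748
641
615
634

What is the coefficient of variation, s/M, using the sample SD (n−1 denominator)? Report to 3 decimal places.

0.135

n = 6, Σ = 3765, M = 627.5000
Σ(x−M)² = 35733.500; s = √(35733.500/5) = 84.5382
CV = 84.5382 / 627.5000 = 0.13472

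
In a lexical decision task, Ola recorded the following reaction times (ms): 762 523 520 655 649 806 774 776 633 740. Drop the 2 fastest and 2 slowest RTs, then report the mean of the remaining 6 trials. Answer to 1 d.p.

702.2 ms

Sorted: 520, 523, 633, 649, 655, 740, 762, 774, 776, 806
Drop lowest 2 (520, 523) and highest 2 (776, 806)
Remaining (n=6): Σ = 4213, mean = 4213/6 = 702.167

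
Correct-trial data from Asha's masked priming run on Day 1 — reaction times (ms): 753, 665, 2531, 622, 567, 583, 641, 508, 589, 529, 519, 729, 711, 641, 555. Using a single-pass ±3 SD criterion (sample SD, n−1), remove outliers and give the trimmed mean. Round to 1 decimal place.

n = 15, ΣRT = 11143, M = 742.867
Σ(x−M)² = 3506629.73; s = √(3506629.73/14) = 500.473
Cutoffs: 742.867 ± 3·500.473 → [-758.6, 2244.3]
Outside: 2531 → excluded.
Retained (n=14): Σ = 8612, mean = 8612/14 = 615.143

615.1 ms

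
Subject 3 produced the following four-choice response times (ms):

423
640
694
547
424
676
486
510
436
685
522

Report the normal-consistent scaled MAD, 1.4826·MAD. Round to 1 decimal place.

145.3 ms

Sorted: 423, 424, 436, 486, 510, 522, 547, 640, 676, 685, 694 → median = 522
|x − 522| sorted: 0, 12, 25, 36, 86, 98, 99, 118, 154, 163, 172 → MAD = 98
Robust SD ≈ 1.4826 × 98 = 145.295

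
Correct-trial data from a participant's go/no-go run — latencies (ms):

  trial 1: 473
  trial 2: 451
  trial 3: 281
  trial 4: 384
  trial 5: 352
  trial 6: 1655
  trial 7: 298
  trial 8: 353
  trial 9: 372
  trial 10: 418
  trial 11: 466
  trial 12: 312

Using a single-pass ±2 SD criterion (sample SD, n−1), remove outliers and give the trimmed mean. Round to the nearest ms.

n = 12, ΣRT = 5815, M = 484.583
Σ(x−M)² = 1539644.92; s = √(1539644.92/11) = 374.123
Cutoffs: 484.583 ± 2·374.123 → [-263.7, 1232.8]
Outside: 1655 → excluded.
Retained (n=11): Σ = 4160, mean = 4160/11 = 378.182

378 ms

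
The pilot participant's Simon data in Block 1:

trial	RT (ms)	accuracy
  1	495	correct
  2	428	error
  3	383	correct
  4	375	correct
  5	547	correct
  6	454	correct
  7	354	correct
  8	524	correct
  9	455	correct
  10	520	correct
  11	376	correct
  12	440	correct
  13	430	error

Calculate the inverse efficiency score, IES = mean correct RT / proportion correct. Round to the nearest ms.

529 ms

Correct trials (n=11): 495, 383, 375, 547, 454, 354, 524, 455, 520, 376, 440
Mean correct RT = 4923/11 = 447.5455 ms
Proportion correct = 11/13
IES = 447.5455 / (11/13) = 528.917 ms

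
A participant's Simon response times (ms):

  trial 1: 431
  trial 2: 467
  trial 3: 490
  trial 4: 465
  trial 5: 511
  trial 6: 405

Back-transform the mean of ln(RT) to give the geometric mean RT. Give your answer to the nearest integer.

460 ms

ln(RT): 6.0661, 6.1463, 6.1944, 6.1420, 6.2364, 6.0039
Mean ln(RT) = 36.7891/6 = 6.13152
Geometric mean = exp(6.13152) = 460.14 ms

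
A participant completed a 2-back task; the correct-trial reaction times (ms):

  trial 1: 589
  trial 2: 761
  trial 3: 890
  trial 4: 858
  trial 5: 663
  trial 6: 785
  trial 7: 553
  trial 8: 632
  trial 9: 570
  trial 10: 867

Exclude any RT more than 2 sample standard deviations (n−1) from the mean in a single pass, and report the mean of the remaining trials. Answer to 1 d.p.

n = 10, ΣRT = 7168, M = 716.800
Σ(x−M)² = 153899.60; s = √(153899.60/9) = 130.767
Cutoffs: 716.800 ± 2·130.767 → [455.3, 978.3]
No RTs fall outside the cutoffs; all 10 retained. Mean = 7168/10 = 716.800

716.8 ms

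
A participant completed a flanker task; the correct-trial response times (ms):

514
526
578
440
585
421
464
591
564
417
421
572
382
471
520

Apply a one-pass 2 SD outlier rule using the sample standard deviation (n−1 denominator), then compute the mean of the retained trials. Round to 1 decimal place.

n = 15, ΣRT = 7466, M = 497.733
Σ(x−M)² = 71096.93; s = √(71096.93/14) = 71.263
Cutoffs: 497.733 ± 2·71.263 → [355.2, 640.3]
No RTs fall outside the cutoffs; all 15 retained. Mean = 7466/15 = 497.733

497.7 ms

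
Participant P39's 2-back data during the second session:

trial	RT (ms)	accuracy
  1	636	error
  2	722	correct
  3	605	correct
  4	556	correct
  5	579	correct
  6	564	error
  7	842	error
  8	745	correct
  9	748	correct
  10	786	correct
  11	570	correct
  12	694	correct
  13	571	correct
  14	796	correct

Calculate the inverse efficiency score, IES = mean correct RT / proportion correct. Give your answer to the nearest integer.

853 ms

Correct trials (n=11): 722, 605, 556, 579, 745, 748, 786, 570, 694, 571, 796
Mean correct RT = 7372/11 = 670.1818 ms
Proportion correct = 11/14
IES = 670.1818 / (11/14) = 852.959 ms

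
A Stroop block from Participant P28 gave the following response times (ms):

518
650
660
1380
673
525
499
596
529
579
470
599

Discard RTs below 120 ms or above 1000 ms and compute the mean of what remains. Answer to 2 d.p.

572.55 ms

Excluded: 1380
Retained (n=11): Σ = 6298
Mean = 6298/11 = 572.5455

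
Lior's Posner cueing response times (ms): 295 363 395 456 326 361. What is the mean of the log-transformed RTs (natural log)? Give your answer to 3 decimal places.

5.893

ln(RT): 5.6870, 5.8944, 5.9789, 6.1225, 5.7869, 5.8889
Σ ln(RT) = 35.3585
Mean = 35.3585/6 = 5.89309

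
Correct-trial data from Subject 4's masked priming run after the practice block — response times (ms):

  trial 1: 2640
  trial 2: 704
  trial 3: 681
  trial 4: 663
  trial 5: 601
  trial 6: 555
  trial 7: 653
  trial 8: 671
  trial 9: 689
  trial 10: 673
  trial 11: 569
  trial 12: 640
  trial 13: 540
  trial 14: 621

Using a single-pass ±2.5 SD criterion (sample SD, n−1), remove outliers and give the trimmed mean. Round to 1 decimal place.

n = 14, ΣRT = 10900, M = 778.571
Σ(x−M)² = 3766245.43; s = √(3766245.43/13) = 538.248
Cutoffs: 778.571 ± 2.5·538.248 → [-567.0, 2124.2]
Outside: 2640 → excluded.
Retained (n=13): Σ = 8260, mean = 8260/13 = 635.385

635.4 ms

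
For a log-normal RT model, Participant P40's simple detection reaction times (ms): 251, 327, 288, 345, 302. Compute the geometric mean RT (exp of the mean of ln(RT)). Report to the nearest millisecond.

ln(RT): 5.5255, 5.7900, 5.6630, 5.8435, 5.7104
Mean ln(RT) = 28.5323/5 = 5.70647
Geometric mean = exp(5.70647) = 300.81 ms

301 ms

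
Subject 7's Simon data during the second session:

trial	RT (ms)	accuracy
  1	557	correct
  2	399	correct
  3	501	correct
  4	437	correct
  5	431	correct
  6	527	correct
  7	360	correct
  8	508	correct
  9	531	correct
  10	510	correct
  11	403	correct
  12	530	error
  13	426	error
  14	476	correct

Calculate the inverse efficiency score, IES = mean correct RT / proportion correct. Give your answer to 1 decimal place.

Correct trials (n=12): 557, 399, 501, 437, 431, 527, 360, 508, 531, 510, 403, 476
Mean correct RT = 5640/12 = 470.0000 ms
Proportion correct = 12/14
IES = 470.0000 / (12/14) = 548.333 ms

548.3 ms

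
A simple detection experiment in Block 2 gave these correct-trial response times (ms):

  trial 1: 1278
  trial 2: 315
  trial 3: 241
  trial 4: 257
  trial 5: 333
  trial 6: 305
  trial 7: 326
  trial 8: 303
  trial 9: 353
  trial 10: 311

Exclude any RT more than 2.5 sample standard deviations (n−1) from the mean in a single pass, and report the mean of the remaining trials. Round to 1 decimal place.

n = 10, ΣRT = 4022, M = 402.200
Σ(x−M)² = 862319.60; s = √(862319.60/9) = 309.537
Cutoffs: 402.200 ± 2.5·309.537 → [-371.6, 1176.0]
Outside: 1278 → excluded.
Retained (n=9): Σ = 2744, mean = 2744/9 = 304.889

304.9 ms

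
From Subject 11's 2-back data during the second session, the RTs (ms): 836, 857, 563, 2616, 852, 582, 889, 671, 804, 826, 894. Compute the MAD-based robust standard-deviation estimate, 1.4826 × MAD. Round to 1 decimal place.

78.6 ms

Sorted: 563, 582, 671, 804, 826, 836, 852, 857, 889, 894, 2616 → median = 836
|x − 836| sorted: 0, 10, 16, 21, 32, 53, 58, 165, 254, 273, 1780 → MAD = 53
Robust SD ≈ 1.4826 × 53 = 78.578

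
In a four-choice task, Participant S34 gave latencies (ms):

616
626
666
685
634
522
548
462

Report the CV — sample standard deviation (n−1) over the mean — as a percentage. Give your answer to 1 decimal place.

12.9%

n = 8, Σ = 4759, M = 594.8750
Σ(x−M)² = 41290.875; s = √(41290.875/7) = 76.8030
CV = 76.8030 / 594.8750 = 0.12911 = 12.911%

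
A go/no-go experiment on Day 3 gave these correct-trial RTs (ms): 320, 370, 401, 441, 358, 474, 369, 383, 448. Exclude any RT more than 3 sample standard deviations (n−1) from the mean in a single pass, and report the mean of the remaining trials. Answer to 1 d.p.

396.0 ms

n = 9, ΣRT = 3564, M = 396.000
Σ(x−M)² = 19632.00; s = √(19632.00/8) = 49.538
Cutoffs: 396.000 ± 3·49.538 → [247.4, 544.6]
No RTs fall outside the cutoffs; all 9 retained. Mean = 3564/9 = 396.000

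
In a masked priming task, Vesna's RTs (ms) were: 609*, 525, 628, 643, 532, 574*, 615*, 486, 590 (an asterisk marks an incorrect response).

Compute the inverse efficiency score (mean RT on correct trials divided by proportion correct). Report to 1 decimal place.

851.0 ms

Correct trials (n=6): 525, 628, 643, 532, 486, 590
Mean correct RT = 3404/6 = 567.3333 ms
Proportion correct = 6/9
IES = 567.3333 / (6/9) = 851.000 ms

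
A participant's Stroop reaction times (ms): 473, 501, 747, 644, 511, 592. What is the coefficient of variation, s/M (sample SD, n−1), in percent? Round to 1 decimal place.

18.1%

n = 6, Σ = 3468, M = 578.0000
Σ(x−M)² = 54556.000; s = √(54556.000/5) = 104.4567
CV = 104.4567 / 578.0000 = 0.18072 = 18.072%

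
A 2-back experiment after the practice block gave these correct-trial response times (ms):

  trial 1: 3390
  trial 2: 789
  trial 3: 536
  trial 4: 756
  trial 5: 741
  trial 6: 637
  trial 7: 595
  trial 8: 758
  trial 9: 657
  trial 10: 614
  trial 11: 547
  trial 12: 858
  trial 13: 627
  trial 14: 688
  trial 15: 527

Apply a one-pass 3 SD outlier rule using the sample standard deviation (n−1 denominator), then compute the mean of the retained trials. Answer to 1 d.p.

666.4 ms

n = 15, ΣRT = 12720, M = 848.000
Σ(x−M)² = 7058552.00; s = √(7058552.00/14) = 710.058
Cutoffs: 848.000 ± 3·710.058 → [-1282.2, 2978.2]
Outside: 3390 → excluded.
Retained (n=14): Σ = 9330, mean = 9330/14 = 666.429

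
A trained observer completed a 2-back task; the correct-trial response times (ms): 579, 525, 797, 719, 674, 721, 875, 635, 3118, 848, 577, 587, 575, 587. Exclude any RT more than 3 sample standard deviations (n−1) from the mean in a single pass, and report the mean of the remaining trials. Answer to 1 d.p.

669.2 ms

n = 14, ΣRT = 11817, M = 844.071
Σ(x−M)² = 5725330.93; s = √(5725330.93/13) = 663.634
Cutoffs: 844.071 ± 3·663.634 → [-1146.8, 2835.0]
Outside: 3118 → excluded.
Retained (n=13): Σ = 8699, mean = 8699/13 = 669.154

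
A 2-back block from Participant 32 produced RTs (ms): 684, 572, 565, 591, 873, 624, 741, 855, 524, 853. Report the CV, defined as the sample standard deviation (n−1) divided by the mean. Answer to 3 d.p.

n = 10, Σ = 6882, M = 688.2000
Σ(x−M)² = 161149.600; s = √(161149.600/9) = 133.8115
CV = 133.8115 / 688.2000 = 0.19444

0.194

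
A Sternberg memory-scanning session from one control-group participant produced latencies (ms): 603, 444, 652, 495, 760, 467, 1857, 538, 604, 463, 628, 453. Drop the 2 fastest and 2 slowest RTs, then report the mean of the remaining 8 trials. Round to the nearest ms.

Sorted: 444, 453, 463, 467, 495, 538, 603, 604, 628, 652, 760, 1857
Drop lowest 2 (444, 453) and highest 2 (760, 1857)
Remaining (n=8): Σ = 4450, mean = 4450/8 = 556.250

556 ms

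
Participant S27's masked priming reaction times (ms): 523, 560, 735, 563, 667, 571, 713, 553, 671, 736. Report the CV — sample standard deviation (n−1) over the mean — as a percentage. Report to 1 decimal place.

13.2%

n = 10, Σ = 6292, M = 629.2000
Σ(x−M)² = 62441.600; s = √(62441.600/9) = 83.2944
CV = 83.2944 / 629.2000 = 0.13238 = 13.238%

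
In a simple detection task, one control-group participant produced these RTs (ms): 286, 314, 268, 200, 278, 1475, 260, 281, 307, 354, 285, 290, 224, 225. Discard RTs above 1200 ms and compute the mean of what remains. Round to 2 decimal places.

Excluded: 1475
Retained (n=13): Σ = 3572
Mean = 3572/13 = 274.7692

274.77 ms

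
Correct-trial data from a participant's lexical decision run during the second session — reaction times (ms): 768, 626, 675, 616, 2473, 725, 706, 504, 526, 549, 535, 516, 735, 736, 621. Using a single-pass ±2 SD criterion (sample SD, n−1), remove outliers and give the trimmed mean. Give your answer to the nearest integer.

631 ms

n = 15, ΣRT = 11311, M = 754.067
Σ(x−M)² = 3279458.93; s = √(3279458.93/14) = 483.991
Cutoffs: 754.067 ± 2·483.991 → [-213.9, 1722.0]
Outside: 2473 → excluded.
Retained (n=14): Σ = 8838, mean = 8838/14 = 631.286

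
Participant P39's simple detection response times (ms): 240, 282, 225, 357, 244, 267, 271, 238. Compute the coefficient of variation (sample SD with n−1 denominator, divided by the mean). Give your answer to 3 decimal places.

0.157

n = 8, Σ = 2124, M = 265.5000
Σ(x−M)² = 12186.000; s = √(12186.000/7) = 41.7236
CV = 41.7236 / 265.5000 = 0.15715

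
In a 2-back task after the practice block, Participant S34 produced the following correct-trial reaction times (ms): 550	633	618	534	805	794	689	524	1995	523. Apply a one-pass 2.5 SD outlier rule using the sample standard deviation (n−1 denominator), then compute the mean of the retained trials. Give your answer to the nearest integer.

630 ms

n = 10, ΣRT = 7665, M = 766.500
Σ(x−M)² = 1776358.50; s = √(1776358.50/9) = 444.267
Cutoffs: 766.500 ± 2.5·444.267 → [-344.2, 1877.2]
Outside: 1995 → excluded.
Retained (n=9): Σ = 5670, mean = 5670/9 = 630.000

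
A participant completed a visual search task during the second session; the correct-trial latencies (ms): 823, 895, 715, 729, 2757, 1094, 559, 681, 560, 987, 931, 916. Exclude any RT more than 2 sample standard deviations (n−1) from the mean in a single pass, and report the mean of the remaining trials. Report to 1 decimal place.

808.2 ms

n = 12, ΣRT = 11647, M = 970.583
Σ(x−M)² = 3784348.92; s = √(3784348.92/11) = 586.542
Cutoffs: 970.583 ± 2·586.542 → [-202.5, 2143.7]
Outside: 2757 → excluded.
Retained (n=11): Σ = 8890, mean = 8890/11 = 808.182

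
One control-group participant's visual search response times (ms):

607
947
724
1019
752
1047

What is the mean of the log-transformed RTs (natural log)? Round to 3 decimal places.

6.725

ln(RT): 6.4085, 6.8533, 6.5848, 6.9266, 6.6227, 6.9537
Σ ln(RT) = 40.3496
Mean = 40.3496/6 = 6.72494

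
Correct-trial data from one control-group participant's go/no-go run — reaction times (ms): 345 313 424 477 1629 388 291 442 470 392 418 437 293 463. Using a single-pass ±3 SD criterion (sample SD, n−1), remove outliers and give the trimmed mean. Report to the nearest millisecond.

n = 14, ΣRT = 6782, M = 484.429
Σ(x−M)² = 1463609.43; s = √(1463609.43/13) = 335.537
Cutoffs: 484.429 ± 3·335.537 → [-522.2, 1491.0]
Outside: 1629 → excluded.
Retained (n=13): Σ = 5153, mean = 5153/13 = 396.385

396 ms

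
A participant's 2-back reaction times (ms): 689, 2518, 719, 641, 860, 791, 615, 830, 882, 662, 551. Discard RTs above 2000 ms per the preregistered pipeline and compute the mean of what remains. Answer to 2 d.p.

724.00 ms

Excluded: 2518
Retained (n=10): Σ = 7240
Mean = 7240/10 = 724.0000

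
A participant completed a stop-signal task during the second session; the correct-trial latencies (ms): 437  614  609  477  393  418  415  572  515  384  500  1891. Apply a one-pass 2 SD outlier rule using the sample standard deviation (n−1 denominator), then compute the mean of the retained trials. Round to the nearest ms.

n = 12, ΣRT = 7225, M = 602.083
Σ(x−M)² = 1883466.92; s = √(1883466.92/11) = 413.793
Cutoffs: 602.083 ± 2·413.793 → [-225.5, 1429.7]
Outside: 1891 → excluded.
Retained (n=11): Σ = 5334, mean = 5334/11 = 484.909

485 ms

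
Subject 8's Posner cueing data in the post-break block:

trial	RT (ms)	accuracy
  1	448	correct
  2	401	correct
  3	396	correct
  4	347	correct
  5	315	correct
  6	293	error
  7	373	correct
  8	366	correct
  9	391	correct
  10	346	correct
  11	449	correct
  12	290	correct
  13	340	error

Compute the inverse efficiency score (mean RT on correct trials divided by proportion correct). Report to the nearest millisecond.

443 ms

Correct trials (n=11): 448, 401, 396, 347, 315, 373, 366, 391, 346, 449, 290
Mean correct RT = 4122/11 = 374.7273 ms
Proportion correct = 11/13
IES = 374.7273 / (11/13) = 442.860 ms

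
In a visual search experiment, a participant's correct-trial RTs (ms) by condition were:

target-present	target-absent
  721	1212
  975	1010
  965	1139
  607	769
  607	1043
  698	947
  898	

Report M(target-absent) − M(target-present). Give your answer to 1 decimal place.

M(target-present) = 5471/7 = 781.571
M(target-absent) = 6120/6 = 1020.000
Difference = 1020.000 − 781.571 = 238.429 ms

238.4 ms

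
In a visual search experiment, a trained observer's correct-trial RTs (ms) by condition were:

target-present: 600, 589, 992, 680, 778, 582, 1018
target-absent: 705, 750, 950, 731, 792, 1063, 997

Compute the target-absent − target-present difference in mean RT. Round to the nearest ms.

107 ms

M(target-present) = 5239/7 = 748.429
M(target-absent) = 5988/7 = 855.429
Difference = 855.429 − 748.429 = 107.000 ms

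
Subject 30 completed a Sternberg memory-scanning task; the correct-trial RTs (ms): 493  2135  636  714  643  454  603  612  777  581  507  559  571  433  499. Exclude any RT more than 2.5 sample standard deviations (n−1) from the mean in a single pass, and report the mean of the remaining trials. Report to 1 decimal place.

n = 15, ΣRT = 10217, M = 681.133
Σ(x−M)² = 2387495.73; s = √(2387495.73/14) = 412.959
Cutoffs: 681.133 ± 2.5·412.959 → [-351.3, 1713.5]
Outside: 2135 → excluded.
Retained (n=14): Σ = 8082, mean = 8082/14 = 577.286

577.3 ms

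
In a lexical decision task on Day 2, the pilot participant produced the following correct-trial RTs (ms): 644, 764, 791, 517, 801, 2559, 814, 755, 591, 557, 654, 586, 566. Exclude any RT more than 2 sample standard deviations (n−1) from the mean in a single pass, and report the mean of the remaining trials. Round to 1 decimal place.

670.0 ms

n = 13, ΣRT = 10599, M = 815.308
Σ(x−M)² = 3423656.77; s = √(3423656.77/12) = 534.139
Cutoffs: 815.308 ± 2·534.139 → [-253.0, 1883.6]
Outside: 2559 → excluded.
Retained (n=12): Σ = 8040, mean = 8040/12 = 670.000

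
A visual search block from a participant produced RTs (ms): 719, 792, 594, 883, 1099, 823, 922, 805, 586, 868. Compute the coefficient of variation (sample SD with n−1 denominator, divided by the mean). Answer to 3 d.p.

0.189

n = 10, Σ = 8091, M = 809.1000
Σ(x−M)² = 210380.900; s = √(210380.900/9) = 152.8910
CV = 152.8910 / 809.1000 = 0.18896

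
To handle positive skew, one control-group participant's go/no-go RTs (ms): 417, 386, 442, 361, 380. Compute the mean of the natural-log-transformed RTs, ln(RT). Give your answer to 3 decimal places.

5.982

ln(RT): 6.0331, 5.9558, 6.0913, 5.8889, 5.9402
Σ ln(RT) = 29.9093
Mean = 29.9093/5 = 5.98186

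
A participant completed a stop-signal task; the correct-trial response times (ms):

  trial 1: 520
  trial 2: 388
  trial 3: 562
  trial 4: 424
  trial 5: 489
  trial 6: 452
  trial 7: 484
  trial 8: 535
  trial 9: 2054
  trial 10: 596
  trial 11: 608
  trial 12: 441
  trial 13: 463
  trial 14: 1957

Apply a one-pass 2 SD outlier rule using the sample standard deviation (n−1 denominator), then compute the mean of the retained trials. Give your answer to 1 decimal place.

496.8 ms

n = 14, ΣRT = 9973, M = 712.357
Σ(x−M)² = 3958627.21; s = √(3958627.21/13) = 551.824
Cutoffs: 712.357 ± 2·551.824 → [-391.3, 1816.0]
Outside: 1957, 2054 → excluded.
Retained (n=12): Σ = 5962, mean = 5962/12 = 496.833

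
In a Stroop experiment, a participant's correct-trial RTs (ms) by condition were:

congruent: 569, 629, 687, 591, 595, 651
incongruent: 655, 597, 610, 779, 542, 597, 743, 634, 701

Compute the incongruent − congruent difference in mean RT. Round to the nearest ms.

31 ms

M(congruent) = 3722/6 = 620.333
M(incongruent) = 5858/9 = 650.889
Difference = 650.889 − 620.333 = 30.556 ms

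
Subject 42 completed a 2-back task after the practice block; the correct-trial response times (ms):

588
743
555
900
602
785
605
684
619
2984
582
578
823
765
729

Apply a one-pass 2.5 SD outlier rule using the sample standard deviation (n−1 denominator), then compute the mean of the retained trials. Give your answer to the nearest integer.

n = 15, ΣRT = 12542, M = 836.133
Σ(x−M)² = 5095763.73; s = √(5095763.73/14) = 603.310
Cutoffs: 836.133 ± 2.5·603.310 → [-672.1, 2344.4]
Outside: 2984 → excluded.
Retained (n=14): Σ = 9558, mean = 9558/14 = 682.714

683 ms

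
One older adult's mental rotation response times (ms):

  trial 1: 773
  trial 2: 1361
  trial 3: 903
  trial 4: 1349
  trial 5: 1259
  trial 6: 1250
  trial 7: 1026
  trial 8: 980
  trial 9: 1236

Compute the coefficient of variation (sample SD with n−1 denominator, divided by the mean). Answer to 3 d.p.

n = 9, Σ = 10137, M = 1126.3333
Σ(x−M)² = 355772.000; s = √(355772.000/8) = 210.8827
CV = 210.8827 / 1126.3333 = 0.18723

0.187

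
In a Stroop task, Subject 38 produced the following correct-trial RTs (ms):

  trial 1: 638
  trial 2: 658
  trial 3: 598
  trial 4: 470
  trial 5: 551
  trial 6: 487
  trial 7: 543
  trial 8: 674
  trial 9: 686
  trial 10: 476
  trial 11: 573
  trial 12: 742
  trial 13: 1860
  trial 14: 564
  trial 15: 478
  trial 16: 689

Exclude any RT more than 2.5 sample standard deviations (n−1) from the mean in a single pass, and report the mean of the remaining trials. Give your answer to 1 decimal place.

588.5 ms

n = 16, ΣRT = 10687, M = 667.938
Σ(x−M)² = 1627124.94; s = √(1627124.94/15) = 329.355
Cutoffs: 667.938 ± 2.5·329.355 → [-155.5, 1491.3]
Outside: 1860 → excluded.
Retained (n=15): Σ = 8827, mean = 8827/15 = 588.467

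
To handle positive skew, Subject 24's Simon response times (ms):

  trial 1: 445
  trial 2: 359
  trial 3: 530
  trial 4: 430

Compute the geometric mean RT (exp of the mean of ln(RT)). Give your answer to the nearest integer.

437 ms

ln(RT): 6.0981, 5.8833, 6.2729, 6.0638
Mean ln(RT) = 24.3181/4 = 6.07951
Geometric mean = exp(6.07951) = 436.82 ms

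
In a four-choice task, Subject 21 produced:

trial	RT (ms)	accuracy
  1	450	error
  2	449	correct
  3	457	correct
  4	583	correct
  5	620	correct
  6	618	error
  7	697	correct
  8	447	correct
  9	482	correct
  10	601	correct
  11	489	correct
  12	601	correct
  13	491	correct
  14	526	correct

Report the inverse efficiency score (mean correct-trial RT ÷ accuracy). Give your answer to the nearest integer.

Correct trials (n=12): 449, 457, 583, 620, 697, 447, 482, 601, 489, 601, 491, 526
Mean correct RT = 6443/12 = 536.9167 ms
Proportion correct = 12/14
IES = 536.9167 / (12/14) = 626.403 ms

626 ms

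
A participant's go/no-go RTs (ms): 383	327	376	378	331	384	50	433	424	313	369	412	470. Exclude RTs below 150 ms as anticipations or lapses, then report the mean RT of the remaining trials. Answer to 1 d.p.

Excluded: 50
Retained (n=12): Σ = 4600
Mean = 4600/12 = 383.3333

383.3 ms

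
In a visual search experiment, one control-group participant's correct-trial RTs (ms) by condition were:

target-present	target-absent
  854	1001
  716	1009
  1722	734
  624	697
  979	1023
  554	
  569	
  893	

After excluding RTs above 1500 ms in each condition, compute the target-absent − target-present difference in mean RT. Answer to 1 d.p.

target-present: exclude 1722
M(target-present) = 5189/7 = 741.286
M(target-absent) = 4464/5 = 892.800
Difference = 892.800 − 741.286 = 151.514 ms

151.5 ms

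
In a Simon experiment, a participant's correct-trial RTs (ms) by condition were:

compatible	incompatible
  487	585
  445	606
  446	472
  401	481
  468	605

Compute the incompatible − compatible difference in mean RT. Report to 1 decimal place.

100.4 ms

M(compatible) = 2247/5 = 449.400
M(incompatible) = 2749/5 = 549.800
Difference = 549.800 − 449.400 = 100.400 ms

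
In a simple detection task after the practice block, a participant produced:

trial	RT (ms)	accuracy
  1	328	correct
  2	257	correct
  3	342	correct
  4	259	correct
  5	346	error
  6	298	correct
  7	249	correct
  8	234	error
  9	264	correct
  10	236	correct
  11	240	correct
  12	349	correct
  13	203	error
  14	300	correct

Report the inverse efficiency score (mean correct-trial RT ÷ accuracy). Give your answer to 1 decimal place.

Correct trials (n=11): 328, 257, 342, 259, 298, 249, 264, 236, 240, 349, 300
Mean correct RT = 3122/11 = 283.8182 ms
Proportion correct = 11/14
IES = 283.8182 / (11/14) = 361.223 ms

361.2 ms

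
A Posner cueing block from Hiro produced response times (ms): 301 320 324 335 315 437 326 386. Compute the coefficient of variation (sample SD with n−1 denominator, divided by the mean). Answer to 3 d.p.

n = 8, Σ = 2744, M = 343.0000
Σ(x−M)² = 14476.000; s = √(14476.000/7) = 45.4753
CV = 45.4753 / 343.0000 = 0.13258

0.133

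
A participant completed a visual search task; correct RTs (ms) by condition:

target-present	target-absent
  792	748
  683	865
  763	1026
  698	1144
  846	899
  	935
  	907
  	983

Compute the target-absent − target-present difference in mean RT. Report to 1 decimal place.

M(target-present) = 3782/5 = 756.400
M(target-absent) = 7507/8 = 938.375
Difference = 938.375 − 756.400 = 181.975 ms

182.0 ms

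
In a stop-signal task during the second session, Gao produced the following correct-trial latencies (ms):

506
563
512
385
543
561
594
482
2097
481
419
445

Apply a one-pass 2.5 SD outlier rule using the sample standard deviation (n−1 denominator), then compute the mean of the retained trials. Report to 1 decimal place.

n = 12, ΣRT = 7588, M = 632.333
Σ(x−M)² = 2382314.67; s = √(2382314.67/11) = 465.375
Cutoffs: 632.333 ± 2.5·465.375 → [-531.1, 1795.8]
Outside: 2097 → excluded.
Retained (n=11): Σ = 5491, mean = 5491/11 = 499.182

499.2 ms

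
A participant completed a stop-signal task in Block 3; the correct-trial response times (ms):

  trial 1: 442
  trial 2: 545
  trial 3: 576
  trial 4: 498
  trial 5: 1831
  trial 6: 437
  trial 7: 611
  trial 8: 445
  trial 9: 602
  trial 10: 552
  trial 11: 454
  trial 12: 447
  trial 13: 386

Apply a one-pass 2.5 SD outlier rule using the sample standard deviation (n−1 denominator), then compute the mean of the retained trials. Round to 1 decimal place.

n = 13, ΣRT = 7826, M = 602.000
Σ(x−M)² = 1697822.00; s = √(1697822.00/12) = 376.145
Cutoffs: 602.000 ± 2.5·376.145 → [-338.4, 1542.4]
Outside: 1831 → excluded.
Retained (n=12): Σ = 5995, mean = 5995/12 = 499.583

499.6 ms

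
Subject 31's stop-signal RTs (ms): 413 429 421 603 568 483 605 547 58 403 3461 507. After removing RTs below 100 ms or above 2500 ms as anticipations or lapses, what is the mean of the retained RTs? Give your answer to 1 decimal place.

Excluded: 58, 3461
Retained (n=10): Σ = 4979
Mean = 4979/10 = 497.9000

497.9 ms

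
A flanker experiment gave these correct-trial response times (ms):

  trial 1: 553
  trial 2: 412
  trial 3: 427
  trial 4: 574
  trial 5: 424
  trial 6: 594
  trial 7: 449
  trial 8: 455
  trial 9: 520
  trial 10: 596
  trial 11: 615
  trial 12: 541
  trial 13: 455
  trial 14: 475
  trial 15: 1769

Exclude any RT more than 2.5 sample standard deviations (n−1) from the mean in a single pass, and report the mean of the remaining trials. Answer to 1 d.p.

n = 15, ΣRT = 8859, M = 590.600
Σ(x−M)² = 1555003.60; s = √(1555003.60/14) = 333.274
Cutoffs: 590.600 ± 2.5·333.274 → [-242.6, 1423.8]
Outside: 1769 → excluded.
Retained (n=14): Σ = 7090, mean = 7090/14 = 506.429

506.4 ms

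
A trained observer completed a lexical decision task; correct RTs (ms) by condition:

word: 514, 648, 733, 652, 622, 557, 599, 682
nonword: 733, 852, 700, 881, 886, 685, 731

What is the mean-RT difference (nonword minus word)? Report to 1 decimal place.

M(word) = 5007/8 = 625.875
M(nonword) = 5468/7 = 781.143
Difference = 781.143 − 625.875 = 155.268 ms

155.3 ms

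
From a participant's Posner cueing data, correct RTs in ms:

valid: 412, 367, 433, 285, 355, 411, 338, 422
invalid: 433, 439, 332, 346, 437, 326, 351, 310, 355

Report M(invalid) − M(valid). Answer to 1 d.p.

-8.0 ms

M(valid) = 3023/8 = 377.875
M(invalid) = 3329/9 = 369.889
Difference = 369.889 − 377.875 = -7.986 ms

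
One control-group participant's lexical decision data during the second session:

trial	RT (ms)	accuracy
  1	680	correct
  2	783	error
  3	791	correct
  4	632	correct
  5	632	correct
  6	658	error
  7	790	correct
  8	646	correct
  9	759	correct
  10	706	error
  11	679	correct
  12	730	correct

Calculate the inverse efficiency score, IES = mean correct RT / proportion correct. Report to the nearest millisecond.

Correct trials (n=9): 680, 791, 632, 632, 790, 646, 759, 679, 730
Mean correct RT = 6339/9 = 704.3333 ms
Proportion correct = 9/12
IES = 704.3333 / (9/12) = 939.111 ms

939 ms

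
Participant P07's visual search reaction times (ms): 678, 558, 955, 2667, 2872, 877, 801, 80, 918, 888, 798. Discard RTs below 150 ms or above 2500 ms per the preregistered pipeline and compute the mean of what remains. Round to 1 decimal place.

809.1 ms

Excluded: 80, 2667, 2872
Retained (n=8): Σ = 6473
Mean = 6473/8 = 809.1250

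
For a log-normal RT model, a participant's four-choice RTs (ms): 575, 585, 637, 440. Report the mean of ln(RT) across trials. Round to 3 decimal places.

ln(RT): 6.3544, 6.3716, 6.4568, 6.0868
Σ ln(RT) = 25.2695
Mean = 25.2695/4 = 6.31738

6.317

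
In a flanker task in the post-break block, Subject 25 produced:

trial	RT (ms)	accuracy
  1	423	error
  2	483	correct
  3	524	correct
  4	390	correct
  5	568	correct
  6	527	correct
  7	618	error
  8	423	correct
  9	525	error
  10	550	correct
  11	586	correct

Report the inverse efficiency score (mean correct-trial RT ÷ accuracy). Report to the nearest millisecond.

696 ms

Correct trials (n=8): 483, 524, 390, 568, 527, 423, 550, 586
Mean correct RT = 4051/8 = 506.3750 ms
Proportion correct = 8/11
IES = 506.3750 / (8/11) = 696.266 ms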